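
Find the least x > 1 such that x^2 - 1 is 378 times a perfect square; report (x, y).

(x, y) = (8749, 450)

First expand sqrt(378) as a continued fraction. With x_i = (sqrt(378) + m_i)/d_i and (m_0, d_0) = (0, 1): a_0 = floor(sqrt(378)) = 19, since 19^2 = 361 <= 378 < 400 = 20^2.
Iterate m_{i+1} = d_i*a_i - m_i, d_{i+1} = (378 - m_{i+1}^2)/d_i, a_{i+1} = floor((a_0 + m_{i+1})/d_{i+1}):
  m_1 = 1*19 - 0 = 19, d_1 = (378 - 19^2)/1 = 17/1 = 17, a_1 = floor((19 + 19)/17) = 2.
  m_2 = 17*2 - 19 = 15, d_2 = (378 - 15^2)/17 = 153/17 = 9, a_2 = floor((19 + 15)/9) = 3.
  m_3 = 9*3 - 15 = 12, d_3 = (378 - 12^2)/9 = 234/9 = 26, a_3 = floor((19 + 12)/26) = 1.
  m_4 = 26*1 - 12 = 14, d_4 = (378 - 14^2)/26 = 182/26 = 7, a_4 = floor((19 + 14)/7) = 4.
  m_5 = 7*4 - 14 = 14, d_5 = (378 - 14^2)/7 = 182/7 = 26, a_5 = floor((19 + 14)/26) = 1.
  m_6 = 26*1 - 14 = 12, d_6 = (378 - 12^2)/26 = 234/26 = 9, a_6 = floor((19 + 12)/9) = 3.
  m_7 = 9*3 - 12 = 15, d_7 = (378 - 15^2)/9 = 153/9 = 17, a_7 = floor((19 + 15)/17) = 2.
  m_8 = 17*2 - 15 = 19, d_8 = (378 - 19^2)/17 = 17/17 = 1, a_8 = floor((19 + 19)/1) = 38.
  m_9 = 1*38 - 19 = 19, d_9 = (378 - 19^2)/1 = 17/1 = 17: (m_9, d_9) = (m_1, d_1) = (19, 17), so from here the quotients repeat a_1, ..., a_8; the period length is 8.
So sqrt(378) = [19; (2, 3, 1, 4, 1, 3, 2, 38)] with period length k = 8.
k is even, so the fundamental solution of x^2 - 378y^2 = 1 is (p_{k-1}, q_{k-1}) = (p_7, q_7); compute convergents through index 7.
Convergents (p_i = a_i*p_{i-1} + p_{i-2}, q_i = a_i*q_{i-1} + q_{i-2} with p_{-2}=0, p_{-1}=1, q_{-2}=1, q_{-1}=0):
  i=0: a_0=19, p_0 = 19*1 + 0 = 19, q_0 = 19*0 + 1 = 1.
  i=1: a_1=2, p_1 = 2*19 + 1 = 39, q_1 = 2*1 + 0 = 2.
  i=2: a_2=3, p_2 = 3*39 + 19 = 136, q_2 = 3*2 + 1 = 7.
  i=3: a_3=1, p_3 = 1*136 + 39 = 175, q_3 = 1*7 + 2 = 9.
  i=4: a_4=4, p_4 = 4*175 + 136 = 836, q_4 = 4*9 + 7 = 43.
  i=5: a_5=1, p_5 = 1*836 + 175 = 1011, q_5 = 1*43 + 9 = 52.
  i=6: a_6=3, p_6 = 3*1011 + 836 = 3869, q_6 = 3*52 + 43 = 199.
  i=7: a_7=2, p_7 = 2*3869 + 1011 = 8749, q_7 = 2*199 + 52 = 450.
Check: 8749^2 - 378*450^2 = 76545001 - 76545000 = 1, so (x, y) = (8749, 450) solves the equation, and by the theorem it is the least positive solution.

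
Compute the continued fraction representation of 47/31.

[1; 1, 1, 15]

Run the Euclidean algorithm on 47 and 31; the successive quotients are the partial quotients a_0, a_1, ... (each step inverts the fractional part left over by the previous one):
  47 = 1*31 + 16, so a_0 = 1.
  31 = 1*16 + 15, so a_1 = 1.
  16 = 1*15 + 1, so a_2 = 1.
  15 = 15*1 + 0, so a_3 = 15.
The remainder reaches 0 after 4 divisions, so the expansion has 4 partial quotients, read off in order.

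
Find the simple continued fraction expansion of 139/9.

[15; 2, 4]

Run the Euclidean algorithm on 139 and 9; the successive quotients are the partial quotients a_0, a_1, ... (each step inverts the fractional part left over by the previous one):
  139 = 15*9 + 4, so a_0 = 15.
  9 = 2*4 + 1, so a_1 = 2.
  4 = 4*1 + 0, so a_2 = 4.
The remainder reaches 0 after 3 divisions, so the expansion has 3 partial quotients, read off in order.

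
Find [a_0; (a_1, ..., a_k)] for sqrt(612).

Write x_i = (sqrt(612) + m_i)/d_i with (m_0, d_0) = (0, 1). a_0 = floor(sqrt(612)) = 24, since 24^2 = 576 <= 612 < 625 = 25^2.
Iterate m_{i+1} = d_i*a_i - m_i, d_{i+1} = (612 - m_{i+1}^2)/d_i, a_{i+1} = floor((a_0 + m_{i+1})/d_{i+1}):
  m_1 = 1*24 - 0 = 24, d_1 = (612 - 24^2)/1 = 36/1 = 36, a_1 = floor((24 + 24)/36) = 1.
  m_2 = 36*1 - 24 = 12, d_2 = (612 - 12^2)/36 = 468/36 = 13, a_2 = floor((24 + 12)/13) = 2.
  m_3 = 13*2 - 12 = 14, d_3 = (612 - 14^2)/13 = 416/13 = 32, a_3 = floor((24 + 14)/32) = 1.
  m_4 = 32*1 - 14 = 18, d_4 = (612 - 18^2)/32 = 288/32 = 9, a_4 = floor((24 + 18)/9) = 4.
  m_5 = 9*4 - 18 = 18, d_5 = (612 - 18^2)/9 = 288/9 = 32, a_5 = floor((24 + 18)/32) = 1.
  m_6 = 32*1 - 18 = 14, d_6 = (612 - 14^2)/32 = 416/32 = 13, a_6 = floor((24 + 14)/13) = 2.
  m_7 = 13*2 - 14 = 12, d_7 = (612 - 12^2)/13 = 468/13 = 36, a_7 = floor((24 + 12)/36) = 1.
  m_8 = 36*1 - 12 = 24, d_8 = (612 - 24^2)/36 = 36/36 = 1, a_8 = floor((24 + 24)/1) = 48.
  m_9 = 1*48 - 24 = 24, d_9 = (612 - 24^2)/1 = 36/1 = 36: (m_9, d_9) = (m_1, d_1) = (24, 36), so from here the quotients repeat a_1, ..., a_8; the period length is 8.
Hence the expansion of sqrt(612) is a_0 = 24 followed by the repeating block 1, 2, 1, 4, 1, 2, 1, 48 (period 8).

[24; (1, 2, 1, 4, 1, 2, 1, 48)]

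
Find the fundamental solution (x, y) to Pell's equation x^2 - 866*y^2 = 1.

First expand sqrt(866) as a continued fraction. With x_i = (sqrt(866) + m_i)/d_i and (m_0, d_0) = (0, 1): a_0 = floor(sqrt(866)) = 29, since 29^2 = 841 <= 866 < 900 = 30^2.
Iterate m_{i+1} = d_i*a_i - m_i, d_{i+1} = (866 - m_{i+1}^2)/d_i, a_{i+1} = floor((a_0 + m_{i+1})/d_{i+1}):
  m_1 = 1*29 - 0 = 29, d_1 = (866 - 29^2)/1 = 25/1 = 25, a_1 = floor((29 + 29)/25) = 2.
  m_2 = 25*2 - 29 = 21, d_2 = (866 - 21^2)/25 = 425/25 = 17, a_2 = floor((29 + 21)/17) = 2.
  m_3 = 17*2 - 21 = 13, d_3 = (866 - 13^2)/17 = 697/17 = 41, a_3 = floor((29 + 13)/41) = 1.
  m_4 = 41*1 - 13 = 28, d_4 = (866 - 28^2)/41 = 82/41 = 2, a_4 = floor((29 + 28)/2) = 28.
  m_5 = 2*28 - 28 = 28, d_5 = (866 - 28^2)/2 = 82/2 = 41, a_5 = floor((29 + 28)/41) = 1.
  m_6 = 41*1 - 28 = 13, d_6 = (866 - 13^2)/41 = 697/41 = 17, a_6 = floor((29 + 13)/17) = 2.
  m_7 = 17*2 - 13 = 21, d_7 = (866 - 21^2)/17 = 425/17 = 25, a_7 = floor((29 + 21)/25) = 2.
  m_8 = 25*2 - 21 = 29, d_8 = (866 - 29^2)/25 = 25/25 = 1, a_8 = floor((29 + 29)/1) = 58.
  m_9 = 1*58 - 29 = 29, d_9 = (866 - 29^2)/1 = 25/1 = 25: (m_9, d_9) = (m_1, d_1) = (29, 25), so from here the quotients repeat a_1, ..., a_8; the period length is 8.
So sqrt(866) = [29; (2, 2, 1, 28, 1, 2, 2, 58)] with period length k = 8.
k is even, so the fundamental solution of x^2 - 866y^2 = 1 is (p_{k-1}, q_{k-1}) = (p_7, q_7); compute convergents through index 7.
Convergents (p_i = a_i*p_{i-1} + p_{i-2}, q_i = a_i*q_{i-1} + q_{i-2} with p_{-2}=0, p_{-1}=1, q_{-2}=1, q_{-1}=0):
  i=0: a_0=29, p_0 = 29*1 + 0 = 29, q_0 = 29*0 + 1 = 1.
  i=1: a_1=2, p_1 = 2*29 + 1 = 59, q_1 = 2*1 + 0 = 2.
  i=2: a_2=2, p_2 = 2*59 + 29 = 147, q_2 = 2*2 + 1 = 5.
  i=3: a_3=1, p_3 = 1*147 + 59 = 206, q_3 = 1*5 + 2 = 7.
  i=4: a_4=28, p_4 = 28*206 + 147 = 5915, q_4 = 28*7 + 5 = 201.
  i=5: a_5=1, p_5 = 1*5915 + 206 = 6121, q_5 = 1*201 + 7 = 208.
  i=6: a_6=2, p_6 = 2*6121 + 5915 = 18157, q_6 = 2*208 + 201 = 617.
  i=7: a_7=2, p_7 = 2*18157 + 6121 = 42435, q_7 = 2*617 + 208 = 1442.
Check: 42435^2 - 866*1442^2 = 1800729225 - 1800729224 = 1, so (x, y) = (42435, 1442) solves the equation, and by the theorem it is the least positive solution.

(x, y) = (42435, 1442)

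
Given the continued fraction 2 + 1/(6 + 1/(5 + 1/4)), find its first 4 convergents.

2/1, 13/6, 67/31, 281/130

Using the convergent recurrence p_i = a_i*p_{i-1} + p_{i-2}, q_i = a_i*q_{i-1} + q_{i-2} with p_{-2}=0, p_{-1}=1, q_{-2}=1, q_{-1}=0:
  i=0: a_0=2, p_0 = 2*1 + 0 = 2, q_0 = 2*0 + 1 = 1.
  i=1: a_1=6, p_1 = 6*2 + 1 = 13, q_1 = 6*1 + 0 = 6.
  i=2: a_2=5, p_2 = 5*13 + 2 = 67, q_2 = 5*6 + 1 = 31.
  i=3: a_3=4, p_3 = 4*67 + 13 = 281, q_3 = 4*31 + 6 = 130.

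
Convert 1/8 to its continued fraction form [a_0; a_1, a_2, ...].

[0; 8]

Run the Euclidean algorithm on 1 and 8; the successive quotients are the partial quotients a_0, a_1, ... (each step inverts the fractional part left over by the previous one):
  1 = 0*8 + 1, so a_0 = 0.
  8 = 8*1 + 0, so a_1 = 8.
The remainder reaches 0 after 2 divisions, so the expansion has 2 partial quotients, read off in order.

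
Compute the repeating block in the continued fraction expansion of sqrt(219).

Write x_i = (sqrt(219) + m_i)/d_i with (m_0, d_0) = (0, 1). a_0 = floor(sqrt(219)) = 14, since 14^2 = 196 <= 219 < 225 = 15^2.
Iterate m_{i+1} = d_i*a_i - m_i, d_{i+1} = (219 - m_{i+1}^2)/d_i, a_{i+1} = floor((a_0 + m_{i+1})/d_{i+1}):
  m_1 = 1*14 - 0 = 14, d_1 = (219 - 14^2)/1 = 23/1 = 23, a_1 = floor((14 + 14)/23) = 1.
  m_2 = 23*1 - 14 = 9, d_2 = (219 - 9^2)/23 = 138/23 = 6, a_2 = floor((14 + 9)/6) = 3.
  m_3 = 6*3 - 9 = 9, d_3 = (219 - 9^2)/6 = 138/6 = 23, a_3 = floor((14 + 9)/23) = 1.
  m_4 = 23*1 - 9 = 14, d_4 = (219 - 14^2)/23 = 23/23 = 1, a_4 = floor((14 + 14)/1) = 28.
  m_5 = 1*28 - 14 = 14, d_5 = (219 - 14^2)/1 = 23/1 = 23: (m_5, d_5) = (m_1, d_1) = (14, 23), so from here the quotients repeat a_1, ..., a_4; the period length is 4.
Hence the expansion of sqrt(219) is a_0 = 14 followed by the repeating block 1, 3, 1, 28 (period 4).

[14; (1, 3, 1, 28)]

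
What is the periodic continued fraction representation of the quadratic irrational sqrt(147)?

[12; (8, 24)]

Write x_i = (sqrt(147) + m_i)/d_i with (m_0, d_0) = (0, 1). a_0 = floor(sqrt(147)) = 12, since 12^2 = 144 <= 147 < 169 = 13^2.
Iterate m_{i+1} = d_i*a_i - m_i, d_{i+1} = (147 - m_{i+1}^2)/d_i, a_{i+1} = floor((a_0 + m_{i+1})/d_{i+1}):
  m_1 = 1*12 - 0 = 12, d_1 = (147 - 12^2)/1 = 3/1 = 3, a_1 = floor((12 + 12)/3) = 8.
  m_2 = 3*8 - 12 = 12, d_2 = (147 - 12^2)/3 = 3/3 = 1, a_2 = floor((12 + 12)/1) = 24.
  m_3 = 1*24 - 12 = 12, d_3 = (147 - 12^2)/1 = 3/1 = 3: (m_3, d_3) = (m_1, d_1) = (12, 3), so from here the quotients repeat a_1, a_2; the period length is 2.
Hence the expansion of sqrt(147) is a_0 = 12 followed by the repeating block 8, 24 (period 2).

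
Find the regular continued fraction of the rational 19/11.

Run the Euclidean algorithm on 19 and 11; the successive quotients are the partial quotients a_0, a_1, ... (each step inverts the fractional part left over by the previous one):
  19 = 1*11 + 8, so a_0 = 1.
  11 = 1*8 + 3, so a_1 = 1.
  8 = 2*3 + 2, so a_2 = 2.
  3 = 1*2 + 1, so a_3 = 1.
  2 = 2*1 + 0, so a_4 = 2.
The remainder reaches 0 after 5 divisions, so the expansion has 5 partial quotients, read off in order.

[1; 1, 2, 1, 2]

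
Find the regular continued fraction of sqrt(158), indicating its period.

Write x_i = (sqrt(158) + m_i)/d_i with (m_0, d_0) = (0, 1). a_0 = floor(sqrt(158)) = 12, since 12^2 = 144 <= 158 < 169 = 13^2.
Iterate m_{i+1} = d_i*a_i - m_i, d_{i+1} = (158 - m_{i+1}^2)/d_i, a_{i+1} = floor((a_0 + m_{i+1})/d_{i+1}):
  m_1 = 1*12 - 0 = 12, d_1 = (158 - 12^2)/1 = 14/1 = 14, a_1 = floor((12 + 12)/14) = 1.
  m_2 = 14*1 - 12 = 2, d_2 = (158 - 2^2)/14 = 154/14 = 11, a_2 = floor((12 + 2)/11) = 1.
  m_3 = 11*1 - 2 = 9, d_3 = (158 - 9^2)/11 = 77/11 = 7, a_3 = floor((12 + 9)/7) = 3.
  m_4 = 7*3 - 9 = 12, d_4 = (158 - 12^2)/7 = 14/7 = 2, a_4 = floor((12 + 12)/2) = 12.
  m_5 = 2*12 - 12 = 12, d_5 = (158 - 12^2)/2 = 14/2 = 7, a_5 = floor((12 + 12)/7) = 3.
  m_6 = 7*3 - 12 = 9, d_6 = (158 - 9^2)/7 = 77/7 = 11, a_6 = floor((12 + 9)/11) = 1.
  m_7 = 11*1 - 9 = 2, d_7 = (158 - 2^2)/11 = 154/11 = 14, a_7 = floor((12 + 2)/14) = 1.
  m_8 = 14*1 - 2 = 12, d_8 = (158 - 12^2)/14 = 14/14 = 1, a_8 = floor((12 + 12)/1) = 24.
  m_9 = 1*24 - 12 = 12, d_9 = (158 - 12^2)/1 = 14/1 = 14: (m_9, d_9) = (m_1, d_1) = (12, 14), so from here the quotients repeat a_1, ..., a_8; the period length is 8.
Hence the expansion of sqrt(158) is a_0 = 12 followed by the repeating block 1, 1, 3, 12, 3, 1, 1, 24 (period 8).

[12; (1, 1, 3, 12, 3, 1, 1, 24)]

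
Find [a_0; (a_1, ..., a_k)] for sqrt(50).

Write x_i = (sqrt(50) + m_i)/d_i with (m_0, d_0) = (0, 1). a_0 = floor(sqrt(50)) = 7, since 7^2 = 49 <= 50 < 64 = 8^2.
Iterate m_{i+1} = d_i*a_i - m_i, d_{i+1} = (50 - m_{i+1}^2)/d_i, a_{i+1} = floor((a_0 + m_{i+1})/d_{i+1}):
  m_1 = 1*7 - 0 = 7, d_1 = (50 - 7^2)/1 = 1/1 = 1, a_1 = floor((7 + 7)/1) = 14.
  m_2 = 1*14 - 7 = 7, d_2 = (50 - 7^2)/1 = 1/1 = 1: (m_2, d_2) = (m_1, d_1) = (7, 1), so from here the quotient a_1 repeats; the period length is 1.
Hence the expansion of sqrt(50) is a_0 = 7 followed by the repeating block 14 (period 1).

[7; (14)]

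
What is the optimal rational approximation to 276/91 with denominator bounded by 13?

Expand x = 276/91 as a continued fraction with the Euclidean algorithm:
  276 = 3*91 + 3, so a_0 = 3.
  91 = 30*3 + 1, so a_1 = 30.
  3 = 3*1 + 0, so a_2 = 3.
so x = [3; 30, 3].
Convergents (p_i = a_i*p_{i-1} + p_{i-2}, q_i = a_i*q_{i-1} + q_{i-2} with p_{-2}=0, p_{-1}=1, q_{-2}=1, q_{-1}=0), until the denominator exceeds 13:
  i=0: a_0=3, p_0 = 3*1 + 0 = 3, q_0 = 3*0 + 1 = 1.
  i=1: a_1=30, p_1 = 30*3 + 1 = 91, q_1 = 30*1 + 0 = 30.
q_1 = 30 > 13, so the last convergent with denominator <= 13 is p_0/q_0 = 3/1.
The closest fraction with denominator <= 13 is either p_0/q_0 or the intermediate fraction (k*p_0 + p_{-1})/(k*q_0 + q_{-1}) with the largest k >= 1 whose denominator stays <= 13; these approach x as k grows, and every other convergent or intermediate fraction in range is farther away.
Largest k: floor((13 - q_{-1})/q_0) = floor((13 - 0)/1) = 13 (using the seeds p_{-1} = 1, q_{-1} = 0).
That gives (13*3 + 1)/(13*1 + 0) = 40/13.
Compare the errors: |x - 3/1| = |276*1 - 3*91|/(91*1) = 3/91, and |x - 40/13| = |276*13 - 40*91|/(91*13) = 52/1183.
Cross-multiplying, 3*1183 = 3549 < 4732 = 52*91, so 3/91 is smaller: the convergent 3/1 is closer to x than 40/13.

3/1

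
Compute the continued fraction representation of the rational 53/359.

Run the Euclidean algorithm on 53 and 359; the successive quotients are the partial quotients a_0, a_1, ... (each step inverts the fractional part left over by the previous one):
  53 = 0*359 + 53, so a_0 = 0.
  359 = 6*53 + 41, so a_1 = 6.
  53 = 1*41 + 12, so a_2 = 1.
  41 = 3*12 + 5, so a_3 = 3.
  12 = 2*5 + 2, so a_4 = 2.
  5 = 2*2 + 1, so a_5 = 2.
  2 = 2*1 + 0, so a_6 = 2.
The remainder reaches 0 after 7 divisions, so the expansion has 7 partial quotients, read off in order.

[0; 6, 1, 3, 2, 2, 2]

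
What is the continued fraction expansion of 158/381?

Run the Euclidean algorithm on 158 and 381; the successive quotients are the partial quotients a_0, a_1, ... (each step inverts the fractional part left over by the previous one):
  158 = 0*381 + 158, so a_0 = 0.
  381 = 2*158 + 65, so a_1 = 2.
  158 = 2*65 + 28, so a_2 = 2.
  65 = 2*28 + 9, so a_3 = 2.
  28 = 3*9 + 1, so a_4 = 3.
  9 = 9*1 + 0, so a_5 = 9.
The remainder reaches 0 after 6 divisions, so the expansion has 6 partial quotients, read off in order.

[0; 2, 2, 2, 3, 9]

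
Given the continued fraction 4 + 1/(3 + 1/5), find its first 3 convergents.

Using the convergent recurrence p_i = a_i*p_{i-1} + p_{i-2}, q_i = a_i*q_{i-1} + q_{i-2} with p_{-2}=0, p_{-1}=1, q_{-2}=1, q_{-1}=0:
  i=0: a_0=4, p_0 = 4*1 + 0 = 4, q_0 = 4*0 + 1 = 1.
  i=1: a_1=3, p_1 = 3*4 + 1 = 13, q_1 = 3*1 + 0 = 3.
  i=2: a_2=5, p_2 = 5*13 + 4 = 69, q_2 = 5*3 + 1 = 16.

4/1, 13/3, 69/16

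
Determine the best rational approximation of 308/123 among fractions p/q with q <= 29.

5/2

Expand x = 308/123 as a continued fraction with the Euclidean algorithm:
  308 = 2*123 + 62, so a_0 = 2.
  123 = 1*62 + 61, so a_1 = 1.
  62 = 1*61 + 1, so a_2 = 1.
  61 = 61*1 + 0, so a_3 = 61.
so x = [2; 1, 1, 61].
Convergents (p_i = a_i*p_{i-1} + p_{i-2}, q_i = a_i*q_{i-1} + q_{i-2} with p_{-2}=0, p_{-1}=1, q_{-2}=1, q_{-1}=0), until the denominator exceeds 29:
  i=0: a_0=2, p_0 = 2*1 + 0 = 2, q_0 = 2*0 + 1 = 1.
  i=1: a_1=1, p_1 = 1*2 + 1 = 3, q_1 = 1*1 + 0 = 1.
  i=2: a_2=1, p_2 = 1*3 + 2 = 5, q_2 = 1*1 + 1 = 2.
  i=3: a_3=61, p_3 = 61*5 + 3 = 308, q_3 = 61*2 + 1 = 123.
q_3 = 123 > 29, so the last convergent with denominator <= 29 is p_2/q_2 = 5/2.
The closest fraction with denominator <= 29 is either p_2/q_2 or the intermediate fraction (k*p_2 + p_1)/(k*q_2 + q_1) with the largest k >= 1 whose denominator stays <= 29; these approach x as k grows, and every other convergent or intermediate fraction in range is farther away.
Largest k: floor((29 - q_1)/q_2) = floor((29 - 1)/2) = 14.
That gives (14*5 + 3)/(14*2 + 1) = 73/29.
Compare the errors: |x - 5/2| = |308*2 - 5*123|/(123*2) = 1/246, and |x - 73/29| = |308*29 - 73*123|/(123*29) = 47/3567.
Cross-multiplying, 1*3567 = 3567 < 11562 = 47*246, so 1/246 is smaller: the convergent 5/2 is closer to x than 73/29.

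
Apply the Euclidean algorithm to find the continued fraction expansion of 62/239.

Run the Euclidean algorithm on 62 and 239; the successive quotients are the partial quotients a_0, a_1, ... (each step inverts the fractional part left over by the previous one):
  62 = 0*239 + 62, so a_0 = 0.
  239 = 3*62 + 53, so a_1 = 3.
  62 = 1*53 + 9, so a_2 = 1.
  53 = 5*9 + 8, so a_3 = 5.
  9 = 1*8 + 1, so a_4 = 1.
  8 = 8*1 + 0, so a_5 = 8.
The remainder reaches 0 after 6 divisions, so the expansion has 6 partial quotients, read off in order.

[0; 3, 1, 5, 1, 8]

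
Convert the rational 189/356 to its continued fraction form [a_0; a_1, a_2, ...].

[0; 1, 1, 7, 1, 1, 2, 4]

Run the Euclidean algorithm on 189 and 356; the successive quotients are the partial quotients a_0, a_1, ... (each step inverts the fractional part left over by the previous one):
  189 = 0*356 + 189, so a_0 = 0.
  356 = 1*189 + 167, so a_1 = 1.
  189 = 1*167 + 22, so a_2 = 1.
  167 = 7*22 + 13, so a_3 = 7.
  22 = 1*13 + 9, so a_4 = 1.
  13 = 1*9 + 4, so a_5 = 1.
  9 = 2*4 + 1, so a_6 = 2.
  4 = 4*1 + 0, so a_7 = 4.
The remainder reaches 0 after 8 divisions, so the expansion has 8 partial quotients, read off in order.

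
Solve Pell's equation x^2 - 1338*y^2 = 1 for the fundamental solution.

(x, y) = (17308813, 473194)

First expand sqrt(1338) as a continued fraction. With x_i = (sqrt(1338) + m_i)/d_i and (m_0, d_0) = (0, 1): a_0 = floor(sqrt(1338)) = 36, since 36^2 = 1296 <= 1338 < 1369 = 37^2.
Iterate m_{i+1} = d_i*a_i - m_i, d_{i+1} = (1338 - m_{i+1}^2)/d_i, a_{i+1} = floor((a_0 + m_{i+1})/d_{i+1}):
  m_1 = 1*36 - 0 = 36, d_1 = (1338 - 36^2)/1 = 42/1 = 42, a_1 = floor((36 + 36)/42) = 1.
  m_2 = 42*1 - 36 = 6, d_2 = (1338 - 6^2)/42 = 1302/42 = 31, a_2 = floor((36 + 6)/31) = 1.
  m_3 = 31*1 - 6 = 25, d_3 = (1338 - 25^2)/31 = 713/31 = 23, a_3 = floor((36 + 25)/23) = 2.
  m_4 = 23*2 - 25 = 21, d_4 = (1338 - 21^2)/23 = 897/23 = 39, a_4 = floor((36 + 21)/39) = 1.
  m_5 = 39*1 - 21 = 18, d_5 = (1338 - 18^2)/39 = 1014/39 = 26, a_5 = floor((36 + 18)/26) = 2.
  m_6 = 26*2 - 18 = 34, d_6 = (1338 - 34^2)/26 = 182/26 = 7, a_6 = floor((36 + 34)/7) = 10.
  m_7 = 7*10 - 34 = 36, d_7 = (1338 - 36^2)/7 = 42/7 = 6, a_7 = floor((36 + 36)/6) = 12.
  m_8 = 6*12 - 36 = 36, d_8 = (1338 - 36^2)/6 = 42/6 = 7, a_8 = floor((36 + 36)/7) = 10.
  m_9 = 7*10 - 36 = 34, d_9 = (1338 - 34^2)/7 = 182/7 = 26, a_9 = floor((36 + 34)/26) = 2.
  m_10 = 26*2 - 34 = 18, d_10 = (1338 - 18^2)/26 = 1014/26 = 39, a_10 = floor((36 + 18)/39) = 1.
  m_11 = 39*1 - 18 = 21, d_11 = (1338 - 21^2)/39 = 897/39 = 23, a_11 = floor((36 + 21)/23) = 2.
  m_12 = 23*2 - 21 = 25, d_12 = (1338 - 25^2)/23 = 713/23 = 31, a_12 = floor((36 + 25)/31) = 1.
  m_13 = 31*1 - 25 = 6, d_13 = (1338 - 6^2)/31 = 1302/31 = 42, a_13 = floor((36 + 6)/42) = 1.
  m_14 = 42*1 - 6 = 36, d_14 = (1338 - 36^2)/42 = 42/42 = 1, a_14 = floor((36 + 36)/1) = 72.
  m_15 = 1*72 - 36 = 36, d_15 = (1338 - 36^2)/1 = 42/1 = 42: (m_15, d_15) = (m_1, d_1) = (36, 42), so from here the quotients repeat a_1, ..., a_14; the period length is 14.
So sqrt(1338) = [36; (1, 1, 2, 1, 2, 10, 12, 10, 2, 1, 2, 1, 1, 72)] with period length k = 14.
k is even, so the fundamental solution of x^2 - 1338y^2 = 1 is (p_{k-1}, q_{k-1}) = (p_13, q_13); compute convergents through index 13.
Convergents (p_i = a_i*p_{i-1} + p_{i-2}, q_i = a_i*q_{i-1} + q_{i-2} with p_{-2}=0, p_{-1}=1, q_{-2}=1, q_{-1}=0):
  i=0: a_0=36, p_0 = 36*1 + 0 = 36, q_0 = 36*0 + 1 = 1.
  i=1: a_1=1, p_1 = 1*36 + 1 = 37, q_1 = 1*1 + 0 = 1.
  i=2: a_2=1, p_2 = 1*37 + 36 = 73, q_2 = 1*1 + 1 = 2.
  i=3: a_3=2, p_3 = 2*73 + 37 = 183, q_3 = 2*2 + 1 = 5.
  i=4: a_4=1, p_4 = 1*183 + 73 = 256, q_4 = 1*5 + 2 = 7.
  i=5: a_5=2, p_5 = 2*256 + 183 = 695, q_5 = 2*7 + 5 = 19.
  i=6: a_6=10, p_6 = 10*695 + 256 = 7206, q_6 = 10*19 + 7 = 197.
  i=7: a_7=12, p_7 = 12*7206 + 695 = 87167, q_7 = 12*197 + 19 = 2383.
  i=8: a_8=10, p_8 = 10*87167 + 7206 = 878876, q_8 = 10*2383 + 197 = 24027.
  i=9: a_9=2, p_9 = 2*878876 + 87167 = 1844919, q_9 = 2*24027 + 2383 = 50437.
  i=10: a_10=1, p_10 = 1*1844919 + 878876 = 2723795, q_10 = 1*50437 + 24027 = 74464.
  i=11: a_11=2, p_11 = 2*2723795 + 1844919 = 7292509, q_11 = 2*74464 + 50437 = 199365.
  i=12: a_12=1, p_12 = 1*7292509 + 2723795 = 10016304, q_12 = 1*199365 + 74464 = 273829.
  i=13: a_13=1, p_13 = 1*10016304 + 7292509 = 17308813, q_13 = 1*273829 + 199365 = 473194.
Check: 17308813^2 - 1338*473194^2 = 299595007468969 - 299595007468968 = 1, so (x, y) = (17308813, 473194) solves the equation, and by the theorem it is the least positive solution.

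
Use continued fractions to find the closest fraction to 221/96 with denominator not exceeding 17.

23/10

Expand x = 221/96 as a continued fraction with the Euclidean algorithm:
  221 = 2*96 + 29, so a_0 = 2.
  96 = 3*29 + 9, so a_1 = 3.
  29 = 3*9 + 2, so a_2 = 3.
  9 = 4*2 + 1, so a_3 = 4.
  2 = 2*1 + 0, so a_4 = 2.
so x = [2; 3, 3, 4, 2].
Convergents (p_i = a_i*p_{i-1} + p_{i-2}, q_i = a_i*q_{i-1} + q_{i-2} with p_{-2}=0, p_{-1}=1, q_{-2}=1, q_{-1}=0), until the denominator exceeds 17:
  i=0: a_0=2, p_0 = 2*1 + 0 = 2, q_0 = 2*0 + 1 = 1.
  i=1: a_1=3, p_1 = 3*2 + 1 = 7, q_1 = 3*1 + 0 = 3.
  i=2: a_2=3, p_2 = 3*7 + 2 = 23, q_2 = 3*3 + 1 = 10.
  i=3: a_3=4, p_3 = 4*23 + 7 = 99, q_3 = 4*10 + 3 = 43.
q_3 = 43 > 17, so the last convergent with denominator <= 17 is p_2/q_2 = 23/10.
The closest fraction with denominator <= 17 is either p_2/q_2 or the intermediate fraction (k*p_2 + p_1)/(k*q_2 + q_1) with the largest k >= 1 whose denominator stays <= 17; these approach x as k grows, and every other convergent or intermediate fraction in range is farther away.
Largest k: floor((17 - q_1)/q_2) = floor((17 - 3)/10) = 1.
That gives (1*23 + 7)/(1*10 + 3) = 30/13.
Compare the errors: |x - 23/10| = |221*10 - 23*96|/(96*10) = 2/960, and |x - 30/13| = |221*13 - 30*96|/(96*13) = 7/1248.
Cross-multiplying, 2*1248 = 2496 < 6720 = 7*960, so 2/960 is smaller: the convergent 23/10 is closer to x than 30/13.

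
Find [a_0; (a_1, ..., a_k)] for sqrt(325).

[18; (36)]

Write x_i = (sqrt(325) + m_i)/d_i with (m_0, d_0) = (0, 1). a_0 = floor(sqrt(325)) = 18, since 18^2 = 324 <= 325 < 361 = 19^2.
Iterate m_{i+1} = d_i*a_i - m_i, d_{i+1} = (325 - m_{i+1}^2)/d_i, a_{i+1} = floor((a_0 + m_{i+1})/d_{i+1}):
  m_1 = 1*18 - 0 = 18, d_1 = (325 - 18^2)/1 = 1/1 = 1, a_1 = floor((18 + 18)/1) = 36.
  m_2 = 1*36 - 18 = 18, d_2 = (325 - 18^2)/1 = 1/1 = 1: (m_2, d_2) = (m_1, d_1) = (18, 1), so from here the quotient a_1 repeats; the period length is 1.
Hence the expansion of sqrt(325) is a_0 = 18 followed by the repeating block 36 (period 1).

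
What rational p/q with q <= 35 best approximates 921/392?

47/20

Expand x = 921/392 as a continued fraction with the Euclidean algorithm:
  921 = 2*392 + 137, so a_0 = 2.
  392 = 2*137 + 118, so a_1 = 2.
  137 = 1*118 + 19, so a_2 = 1.
  118 = 6*19 + 4, so a_3 = 6.
  19 = 4*4 + 3, so a_4 = 4.
  4 = 1*3 + 1, so a_5 = 1.
  3 = 3*1 + 0, so a_6 = 3.
so x = [2; 2, 1, 6, 4, 1, 3].
Convergents (p_i = a_i*p_{i-1} + p_{i-2}, q_i = a_i*q_{i-1} + q_{i-2} with p_{-2}=0, p_{-1}=1, q_{-2}=1, q_{-1}=0), until the denominator exceeds 35:
  i=0: a_0=2, p_0 = 2*1 + 0 = 2, q_0 = 2*0 + 1 = 1.
  i=1: a_1=2, p_1 = 2*2 + 1 = 5, q_1 = 2*1 + 0 = 2.
  i=2: a_2=1, p_2 = 1*5 + 2 = 7, q_2 = 1*2 + 1 = 3.
  i=3: a_3=6, p_3 = 6*7 + 5 = 47, q_3 = 6*3 + 2 = 20.
  i=4: a_4=4, p_4 = 4*47 + 7 = 195, q_4 = 4*20 + 3 = 83.
q_4 = 83 > 35, so the last convergent with denominator <= 35 is p_3/q_3 = 47/20.
The closest fraction with denominator <= 35 is either p_3/q_3 or the intermediate fraction (k*p_3 + p_2)/(k*q_3 + q_2) with the largest k >= 1 whose denominator stays <= 35; these approach x as k grows, and every other convergent or intermediate fraction in range is farther away.
Largest k: floor((35 - q_2)/q_3) = floor((35 - 3)/20) = 1.
That gives (1*47 + 7)/(1*20 + 3) = 54/23.
Compare the errors: |x - 47/20| = |921*20 - 47*392|/(392*20) = 4/7840, and |x - 54/23| = |921*23 - 54*392|/(392*23) = 15/9016.
Cross-multiplying, 4*9016 = 36064 < 117600 = 15*7840, so 4/7840 is smaller: the convergent 47/20 is closer to x than 54/23.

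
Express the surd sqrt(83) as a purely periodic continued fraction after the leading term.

[9; (9, 18)]

Write x_i = (sqrt(83) + m_i)/d_i with (m_0, d_0) = (0, 1). a_0 = floor(sqrt(83)) = 9, since 9^2 = 81 <= 83 < 100 = 10^2.
Iterate m_{i+1} = d_i*a_i - m_i, d_{i+1} = (83 - m_{i+1}^2)/d_i, a_{i+1} = floor((a_0 + m_{i+1})/d_{i+1}):
  m_1 = 1*9 - 0 = 9, d_1 = (83 - 9^2)/1 = 2/1 = 2, a_1 = floor((9 + 9)/2) = 9.
  m_2 = 2*9 - 9 = 9, d_2 = (83 - 9^2)/2 = 2/2 = 1, a_2 = floor((9 + 9)/1) = 18.
  m_3 = 1*18 - 9 = 9, d_3 = (83 - 9^2)/1 = 2/1 = 2: (m_3, d_3) = (m_1, d_1) = (9, 2), so from here the quotients repeat a_1, a_2; the period length is 2.
Hence the expansion of sqrt(83) is a_0 = 9 followed by the repeating block 9, 18 (period 2).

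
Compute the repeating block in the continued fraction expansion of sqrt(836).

Write x_i = (sqrt(836) + m_i)/d_i with (m_0, d_0) = (0, 1). a_0 = floor(sqrt(836)) = 28, since 28^2 = 784 <= 836 < 841 = 29^2.
Iterate m_{i+1} = d_i*a_i - m_i, d_{i+1} = (836 - m_{i+1}^2)/d_i, a_{i+1} = floor((a_0 + m_{i+1})/d_{i+1}):
  m_1 = 1*28 - 0 = 28, d_1 = (836 - 28^2)/1 = 52/1 = 52, a_1 = floor((28 + 28)/52) = 1.
  m_2 = 52*1 - 28 = 24, d_2 = (836 - 24^2)/52 = 260/52 = 5, a_2 = floor((28 + 24)/5) = 10.
  m_3 = 5*10 - 24 = 26, d_3 = (836 - 26^2)/5 = 160/5 = 32, a_3 = floor((28 + 26)/32) = 1.
  m_4 = 32*1 - 26 = 6, d_4 = (836 - 6^2)/32 = 800/32 = 25, a_4 = floor((28 + 6)/25) = 1.
  m_5 = 25*1 - 6 = 19, d_5 = (836 - 19^2)/25 = 475/25 = 19, a_5 = floor((28 + 19)/19) = 2.
  m_6 = 19*2 - 19 = 19, d_6 = (836 - 19^2)/19 = 475/19 = 25, a_6 = floor((28 + 19)/25) = 1.
  m_7 = 25*1 - 19 = 6, d_7 = (836 - 6^2)/25 = 800/25 = 32, a_7 = floor((28 + 6)/32) = 1.
  m_8 = 32*1 - 6 = 26, d_8 = (836 - 26^2)/32 = 160/32 = 5, a_8 = floor((28 + 26)/5) = 10.
  m_9 = 5*10 - 26 = 24, d_9 = (836 - 24^2)/5 = 260/5 = 52, a_9 = floor((28 + 24)/52) = 1.
  m_10 = 52*1 - 24 = 28, d_10 = (836 - 28^2)/52 = 52/52 = 1, a_10 = floor((28 + 28)/1) = 56.
  m_11 = 1*56 - 28 = 28, d_11 = (836 - 28^2)/1 = 52/1 = 52: (m_11, d_11) = (m_1, d_1) = (28, 52), so from here the quotients repeat a_1, ..., a_10; the period length is 10.
Hence the expansion of sqrt(836) is a_0 = 28 followed by the repeating block 1, 10, 1, 1, 2, 1, 1, 10, 1, 56 (period 10).

[28; (1, 10, 1, 1, 2, 1, 1, 10, 1, 56)]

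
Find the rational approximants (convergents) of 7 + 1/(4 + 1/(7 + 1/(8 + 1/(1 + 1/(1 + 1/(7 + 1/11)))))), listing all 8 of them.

7/1, 29/4, 210/29, 1709/236, 1919/265, 3628/501, 27315/3772, 304093/41993

Using the convergent recurrence p_i = a_i*p_{i-1} + p_{i-2}, q_i = a_i*q_{i-1} + q_{i-2} with p_{-2}=0, p_{-1}=1, q_{-2}=1, q_{-1}=0:
  i=0: a_0=7, p_0 = 7*1 + 0 = 7, q_0 = 7*0 + 1 = 1.
  i=1: a_1=4, p_1 = 4*7 + 1 = 29, q_1 = 4*1 + 0 = 4.
  i=2: a_2=7, p_2 = 7*29 + 7 = 210, q_2 = 7*4 + 1 = 29.
  i=3: a_3=8, p_3 = 8*210 + 29 = 1709, q_3 = 8*29 + 4 = 236.
  i=4: a_4=1, p_4 = 1*1709 + 210 = 1919, q_4 = 1*236 + 29 = 265.
  i=5: a_5=1, p_5 = 1*1919 + 1709 = 3628, q_5 = 1*265 + 236 = 501.
  i=6: a_6=7, p_6 = 7*3628 + 1919 = 27315, q_6 = 7*501 + 265 = 3772.
  i=7: a_7=11, p_7 = 11*27315 + 3628 = 304093, q_7 = 11*3772 + 501 = 41993.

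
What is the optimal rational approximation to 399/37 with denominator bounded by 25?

248/23

Expand x = 399/37 as a continued fraction with the Euclidean algorithm:
  399 = 10*37 + 29, so a_0 = 10.
  37 = 1*29 + 8, so a_1 = 1.
  29 = 3*8 + 5, so a_2 = 3.
  8 = 1*5 + 3, so a_3 = 1.
  5 = 1*3 + 2, so a_4 = 1.
  3 = 1*2 + 1, so a_5 = 1.
  2 = 2*1 + 0, so a_6 = 2.
so x = [10; 1, 3, 1, 1, 1, 2].
Convergents (p_i = a_i*p_{i-1} + p_{i-2}, q_i = a_i*q_{i-1} + q_{i-2} with p_{-2}=0, p_{-1}=1, q_{-2}=1, q_{-1}=0), until the denominator exceeds 25:
  i=0: a_0=10, p_0 = 10*1 + 0 = 10, q_0 = 10*0 + 1 = 1.
  i=1: a_1=1, p_1 = 1*10 + 1 = 11, q_1 = 1*1 + 0 = 1.
  i=2: a_2=3, p_2 = 3*11 + 10 = 43, q_2 = 3*1 + 1 = 4.
  i=3: a_3=1, p_3 = 1*43 + 11 = 54, q_3 = 1*4 + 1 = 5.
  i=4: a_4=1, p_4 = 1*54 + 43 = 97, q_4 = 1*5 + 4 = 9.
  i=5: a_5=1, p_5 = 1*97 + 54 = 151, q_5 = 1*9 + 5 = 14.
  i=6: a_6=2, p_6 = 2*151 + 97 = 399, q_6 = 2*14 + 9 = 37.
q_6 = 37 > 25, so the last convergent with denominator <= 25 is p_5/q_5 = 151/14.
The closest fraction with denominator <= 25 is either p_5/q_5 or the intermediate fraction (k*p_5 + p_4)/(k*q_5 + q_4) with the largest k >= 1 whose denominator stays <= 25; these approach x as k grows, and every other convergent or intermediate fraction in range is farther away.
Largest k: floor((25 - q_4)/q_5) = floor((25 - 9)/14) = 1.
That gives (1*151 + 97)/(1*14 + 9) = 248/23.
Compare the errors: |x - 151/14| = |399*14 - 151*37|/(37*14) = 1/518, and |x - 248/23| = |399*23 - 248*37|/(37*23) = 1/851.
Cross-multiplying, 1*518 = 518 < 851 = 1*851, so 1/851 is smaller: the intermediate fraction 248/23 is closer to x than 151/14.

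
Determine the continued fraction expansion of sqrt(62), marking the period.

Write x_i = (sqrt(62) + m_i)/d_i with (m_0, d_0) = (0, 1). a_0 = floor(sqrt(62)) = 7, since 7^2 = 49 <= 62 < 64 = 8^2.
Iterate m_{i+1} = d_i*a_i - m_i, d_{i+1} = (62 - m_{i+1}^2)/d_i, a_{i+1} = floor((a_0 + m_{i+1})/d_{i+1}):
  m_1 = 1*7 - 0 = 7, d_1 = (62 - 7^2)/1 = 13/1 = 13, a_1 = floor((7 + 7)/13) = 1.
  m_2 = 13*1 - 7 = 6, d_2 = (62 - 6^2)/13 = 26/13 = 2, a_2 = floor((7 + 6)/2) = 6.
  m_3 = 2*6 - 6 = 6, d_3 = (62 - 6^2)/2 = 26/2 = 13, a_3 = floor((7 + 6)/13) = 1.
  m_4 = 13*1 - 6 = 7, d_4 = (62 - 7^2)/13 = 13/13 = 1, a_4 = floor((7 + 7)/1) = 14.
  m_5 = 1*14 - 7 = 7, d_5 = (62 - 7^2)/1 = 13/1 = 13: (m_5, d_5) = (m_1, d_1) = (7, 13), so from here the quotients repeat a_1, ..., a_4; the period length is 4.
Hence the expansion of sqrt(62) is a_0 = 7 followed by the repeating block 1, 6, 1, 14 (period 4).

[7; (1, 6, 1, 14)]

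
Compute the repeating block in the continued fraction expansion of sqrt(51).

[7; (7, 14)]

Write x_i = (sqrt(51) + m_i)/d_i with (m_0, d_0) = (0, 1). a_0 = floor(sqrt(51)) = 7, since 7^2 = 49 <= 51 < 64 = 8^2.
Iterate m_{i+1} = d_i*a_i - m_i, d_{i+1} = (51 - m_{i+1}^2)/d_i, a_{i+1} = floor((a_0 + m_{i+1})/d_{i+1}):
  m_1 = 1*7 - 0 = 7, d_1 = (51 - 7^2)/1 = 2/1 = 2, a_1 = floor((7 + 7)/2) = 7.
  m_2 = 2*7 - 7 = 7, d_2 = (51 - 7^2)/2 = 2/2 = 1, a_2 = floor((7 + 7)/1) = 14.
  m_3 = 1*14 - 7 = 7, d_3 = (51 - 7^2)/1 = 2/1 = 2: (m_3, d_3) = (m_1, d_1) = (7, 2), so from here the quotients repeat a_1, a_2; the period length is 2.
Hence the expansion of sqrt(51) is a_0 = 7 followed by the repeating block 7, 14 (period 2).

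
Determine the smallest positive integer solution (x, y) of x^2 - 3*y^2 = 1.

First expand sqrt(3) as a continued fraction. With x_i = (sqrt(3) + m_i)/d_i and (m_0, d_0) = (0, 1): a_0 = floor(sqrt(3)) = 1, since 1^2 = 1 <= 3 < 4 = 2^2.
Iterate m_{i+1} = d_i*a_i - m_i, d_{i+1} = (3 - m_{i+1}^2)/d_i, a_{i+1} = floor((a_0 + m_{i+1})/d_{i+1}):
  m_1 = 1*1 - 0 = 1, d_1 = (3 - 1^2)/1 = 2/1 = 2, a_1 = floor((1 + 1)/2) = 1.
  m_2 = 2*1 - 1 = 1, d_2 = (3 - 1^2)/2 = 2/2 = 1, a_2 = floor((1 + 1)/1) = 2.
  m_3 = 1*2 - 1 = 1, d_3 = (3 - 1^2)/1 = 2/1 = 2: (m_3, d_3) = (m_1, d_1) = (1, 2), so from here the quotients repeat a_1, a_2; the period length is 2.
So sqrt(3) = [1; (1, 2)] with period length k = 2.
k is even, so the fundamental solution of x^2 - 3y^2 = 1 is (p_{k-1}, q_{k-1}) = (p_1, q_1); compute convergents through index 1.
Convergents (p_i = a_i*p_{i-1} + p_{i-2}, q_i = a_i*q_{i-1} + q_{i-2} with p_{-2}=0, p_{-1}=1, q_{-2}=1, q_{-1}=0):
  i=0: a_0=1, p_0 = 1*1 + 0 = 1, q_0 = 1*0 + 1 = 1.
  i=1: a_1=1, p_1 = 1*1 + 1 = 2, q_1 = 1*1 + 0 = 1.
Check: 2^2 - 3*1^2 = 4 - 3 = 1, so (x, y) = (2, 1) solves the equation, and by the theorem it is the least positive solution.

(x, y) = (2, 1)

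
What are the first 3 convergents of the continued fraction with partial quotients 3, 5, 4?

3/1, 16/5, 67/21

Using the convergent recurrence p_i = a_i*p_{i-1} + p_{i-2}, q_i = a_i*q_{i-1} + q_{i-2} with p_{-2}=0, p_{-1}=1, q_{-2}=1, q_{-1}=0:
  i=0: a_0=3, p_0 = 3*1 + 0 = 3, q_0 = 3*0 + 1 = 1.
  i=1: a_1=5, p_1 = 5*3 + 1 = 16, q_1 = 5*1 + 0 = 5.
  i=2: a_2=4, p_2 = 4*16 + 3 = 67, q_2 = 4*5 + 1 = 21.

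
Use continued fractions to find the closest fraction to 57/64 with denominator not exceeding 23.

8/9

Expand x = 57/64 as a continued fraction with the Euclidean algorithm:
  57 = 0*64 + 57, so a_0 = 0.
  64 = 1*57 + 7, so a_1 = 1.
  57 = 8*7 + 1, so a_2 = 8.
  7 = 7*1 + 0, so a_3 = 7.
so x = [0; 1, 8, 7].
Convergents (p_i = a_i*p_{i-1} + p_{i-2}, q_i = a_i*q_{i-1} + q_{i-2} with p_{-2}=0, p_{-1}=1, q_{-2}=1, q_{-1}=0), until the denominator exceeds 23:
  i=0: a_0=0, p_0 = 0*1 + 0 = 0, q_0 = 0*0 + 1 = 1.
  i=1: a_1=1, p_1 = 1*0 + 1 = 1, q_1 = 1*1 + 0 = 1.
  i=2: a_2=8, p_2 = 8*1 + 0 = 8, q_2 = 8*1 + 1 = 9.
  i=3: a_3=7, p_3 = 7*8 + 1 = 57, q_3 = 7*9 + 1 = 64.
q_3 = 64 > 23, so the last convergent with denominator <= 23 is p_2/q_2 = 8/9.
The closest fraction with denominator <= 23 is either p_2/q_2 or the intermediate fraction (k*p_2 + p_1)/(k*q_2 + q_1) with the largest k >= 1 whose denominator stays <= 23; these approach x as k grows, and every other convergent or intermediate fraction in range is farther away.
Largest k: floor((23 - q_1)/q_2) = floor((23 - 1)/9) = 2.
That gives (2*8 + 1)/(2*9 + 1) = 17/19.
Compare the errors: |x - 8/9| = |57*9 - 8*64|/(64*9) = 1/576, and |x - 17/19| = |57*19 - 17*64|/(64*19) = 5/1216.
Cross-multiplying, 1*1216 = 1216 < 2880 = 5*576, so 1/576 is smaller: the convergent 8/9 is closer to x than 17/19.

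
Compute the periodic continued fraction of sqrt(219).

[14; (1, 3, 1, 28)]

Write x_i = (sqrt(219) + m_i)/d_i with (m_0, d_0) = (0, 1). a_0 = floor(sqrt(219)) = 14, since 14^2 = 196 <= 219 < 225 = 15^2.
Iterate m_{i+1} = d_i*a_i - m_i, d_{i+1} = (219 - m_{i+1}^2)/d_i, a_{i+1} = floor((a_0 + m_{i+1})/d_{i+1}):
  m_1 = 1*14 - 0 = 14, d_1 = (219 - 14^2)/1 = 23/1 = 23, a_1 = floor((14 + 14)/23) = 1.
  m_2 = 23*1 - 14 = 9, d_2 = (219 - 9^2)/23 = 138/23 = 6, a_2 = floor((14 + 9)/6) = 3.
  m_3 = 6*3 - 9 = 9, d_3 = (219 - 9^2)/6 = 138/6 = 23, a_3 = floor((14 + 9)/23) = 1.
  m_4 = 23*1 - 9 = 14, d_4 = (219 - 14^2)/23 = 23/23 = 1, a_4 = floor((14 + 14)/1) = 28.
  m_5 = 1*28 - 14 = 14, d_5 = (219 - 14^2)/1 = 23/1 = 23: (m_5, d_5) = (m_1, d_1) = (14, 23), so from here the quotients repeat a_1, ..., a_4; the period length is 4.
Hence the expansion of sqrt(219) is a_0 = 14 followed by the repeating block 1, 3, 1, 28 (period 4).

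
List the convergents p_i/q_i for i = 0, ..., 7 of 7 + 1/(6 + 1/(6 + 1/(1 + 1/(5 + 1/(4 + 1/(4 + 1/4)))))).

7/1, 43/6, 265/37, 308/43, 1805/252, 7528/1051, 31917/4456, 135196/18875

Using the convergent recurrence p_i = a_i*p_{i-1} + p_{i-2}, q_i = a_i*q_{i-1} + q_{i-2} with p_{-2}=0, p_{-1}=1, q_{-2}=1, q_{-1}=0:
  i=0: a_0=7, p_0 = 7*1 + 0 = 7, q_0 = 7*0 + 1 = 1.
  i=1: a_1=6, p_1 = 6*7 + 1 = 43, q_1 = 6*1 + 0 = 6.
  i=2: a_2=6, p_2 = 6*43 + 7 = 265, q_2 = 6*6 + 1 = 37.
  i=3: a_3=1, p_3 = 1*265 + 43 = 308, q_3 = 1*37 + 6 = 43.
  i=4: a_4=5, p_4 = 5*308 + 265 = 1805, q_4 = 5*43 + 37 = 252.
  i=5: a_5=4, p_5 = 4*1805 + 308 = 7528, q_5 = 4*252 + 43 = 1051.
  i=6: a_6=4, p_6 = 4*7528 + 1805 = 31917, q_6 = 4*1051 + 252 = 4456.
  i=7: a_7=4, p_7 = 4*31917 + 7528 = 135196, q_7 = 4*4456 + 1051 = 18875.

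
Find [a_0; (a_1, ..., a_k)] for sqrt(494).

[22; (4, 2, 2, 1, 2, 1, 2, 2, 4, 44)]

Write x_i = (sqrt(494) + m_i)/d_i with (m_0, d_0) = (0, 1). a_0 = floor(sqrt(494)) = 22, since 22^2 = 484 <= 494 < 529 = 23^2.
Iterate m_{i+1} = d_i*a_i - m_i, d_{i+1} = (494 - m_{i+1}^2)/d_i, a_{i+1} = floor((a_0 + m_{i+1})/d_{i+1}):
  m_1 = 1*22 - 0 = 22, d_1 = (494 - 22^2)/1 = 10/1 = 10, a_1 = floor((22 + 22)/10) = 4.
  m_2 = 10*4 - 22 = 18, d_2 = (494 - 18^2)/10 = 170/10 = 17, a_2 = floor((22 + 18)/17) = 2.
  m_3 = 17*2 - 18 = 16, d_3 = (494 - 16^2)/17 = 238/17 = 14, a_3 = floor((22 + 16)/14) = 2.
  m_4 = 14*2 - 16 = 12, d_4 = (494 - 12^2)/14 = 350/14 = 25, a_4 = floor((22 + 12)/25) = 1.
  m_5 = 25*1 - 12 = 13, d_5 = (494 - 13^2)/25 = 325/25 = 13, a_5 = floor((22 + 13)/13) = 2.
  m_6 = 13*2 - 13 = 13, d_6 = (494 - 13^2)/13 = 325/13 = 25, a_6 = floor((22 + 13)/25) = 1.
  m_7 = 25*1 - 13 = 12, d_7 = (494 - 12^2)/25 = 350/25 = 14, a_7 = floor((22 + 12)/14) = 2.
  m_8 = 14*2 - 12 = 16, d_8 = (494 - 16^2)/14 = 238/14 = 17, a_8 = floor((22 + 16)/17) = 2.
  m_9 = 17*2 - 16 = 18, d_9 = (494 - 18^2)/17 = 170/17 = 10, a_9 = floor((22 + 18)/10) = 4.
  m_10 = 10*4 - 18 = 22, d_10 = (494 - 22^2)/10 = 10/10 = 1, a_10 = floor((22 + 22)/1) = 44.
  m_11 = 1*44 - 22 = 22, d_11 = (494 - 22^2)/1 = 10/1 = 10: (m_11, d_11) = (m_1, d_1) = (22, 10), so from here the quotients repeat a_1, ..., a_10; the period length is 10.
Hence the expansion of sqrt(494) is a_0 = 22 followed by the repeating block 4, 2, 2, 1, 2, 1, 2, 2, 4, 44 (period 10).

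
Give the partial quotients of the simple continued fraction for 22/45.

[0; 2, 22]

Run the Euclidean algorithm on 22 and 45; the successive quotients are the partial quotients a_0, a_1, ... (each step inverts the fractional part left over by the previous one):
  22 = 0*45 + 22, so a_0 = 0.
  45 = 2*22 + 1, so a_1 = 2.
  22 = 22*1 + 0, so a_2 = 22.
The remainder reaches 0 after 3 divisions, so the expansion has 3 partial quotients, read off in order.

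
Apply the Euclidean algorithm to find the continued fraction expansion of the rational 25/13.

[1; 1, 12]

Run the Euclidean algorithm on 25 and 13; the successive quotients are the partial quotients a_0, a_1, ... (each step inverts the fractional part left over by the previous one):
  25 = 1*13 + 12, so a_0 = 1.
  13 = 1*12 + 1, so a_1 = 1.
  12 = 12*1 + 0, so a_2 = 12.
The remainder reaches 0 after 3 divisions, so the expansion has 3 partial quotients, read off in order.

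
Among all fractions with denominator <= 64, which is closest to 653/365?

34/19

Expand x = 653/365 as a continued fraction with the Euclidean algorithm:
  653 = 1*365 + 288, so a_0 = 1.
  365 = 1*288 + 77, so a_1 = 1.
  288 = 3*77 + 57, so a_2 = 3.
  77 = 1*57 + 20, so a_3 = 1.
  57 = 2*20 + 17, so a_4 = 2.
  20 = 1*17 + 3, so a_5 = 1.
  17 = 5*3 + 2, so a_6 = 5.
  3 = 1*2 + 1, so a_7 = 1.
  2 = 2*1 + 0, so a_8 = 2.
so x = [1; 1, 3, 1, 2, 1, 5, 1, 2].
Convergents (p_i = a_i*p_{i-1} + p_{i-2}, q_i = a_i*q_{i-1} + q_{i-2} with p_{-2}=0, p_{-1}=1, q_{-2}=1, q_{-1}=0), until the denominator exceeds 64:
  i=0: a_0=1, p_0 = 1*1 + 0 = 1, q_0 = 1*0 + 1 = 1.
  i=1: a_1=1, p_1 = 1*1 + 1 = 2, q_1 = 1*1 + 0 = 1.
  i=2: a_2=3, p_2 = 3*2 + 1 = 7, q_2 = 3*1 + 1 = 4.
  i=3: a_3=1, p_3 = 1*7 + 2 = 9, q_3 = 1*4 + 1 = 5.
  i=4: a_4=2, p_4 = 2*9 + 7 = 25, q_4 = 2*5 + 4 = 14.
  i=5: a_5=1, p_5 = 1*25 + 9 = 34, q_5 = 1*14 + 5 = 19.
  i=6: a_6=5, p_6 = 5*34 + 25 = 195, q_6 = 5*19 + 14 = 109.
q_6 = 109 > 64, so the last convergent with denominator <= 64 is p_5/q_5 = 34/19.
The closest fraction with denominator <= 64 is either p_5/q_5 or the intermediate fraction (k*p_5 + p_4)/(k*q_5 + q_4) with the largest k >= 1 whose denominator stays <= 64; these approach x as k grows, and every other convergent or intermediate fraction in range is farther away.
Largest k: floor((64 - q_4)/q_5) = floor((64 - 14)/19) = 2.
That gives (2*34 + 25)/(2*19 + 14) = 93/52.
Compare the errors: |x - 34/19| = |653*19 - 34*365|/(365*19) = 3/6935, and |x - 93/52| = |653*52 - 93*365|/(365*52) = 11/18980.
Cross-multiplying, 3*18980 = 56940 < 76285 = 11*6935, so 3/6935 is smaller: the convergent 34/19 is closer to x than 93/52.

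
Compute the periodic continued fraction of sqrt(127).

[11; (3, 1, 2, 2, 7, 11, 7, 2, 2, 1, 3, 22)]

Write x_i = (sqrt(127) + m_i)/d_i with (m_0, d_0) = (0, 1). a_0 = floor(sqrt(127)) = 11, since 11^2 = 121 <= 127 < 144 = 12^2.
Iterate m_{i+1} = d_i*a_i - m_i, d_{i+1} = (127 - m_{i+1}^2)/d_i, a_{i+1} = floor((a_0 + m_{i+1})/d_{i+1}):
  m_1 = 1*11 - 0 = 11, d_1 = (127 - 11^2)/1 = 6/1 = 6, a_1 = floor((11 + 11)/6) = 3.
  m_2 = 6*3 - 11 = 7, d_2 = (127 - 7^2)/6 = 78/6 = 13, a_2 = floor((11 + 7)/13) = 1.
  m_3 = 13*1 - 7 = 6, d_3 = (127 - 6^2)/13 = 91/13 = 7, a_3 = floor((11 + 6)/7) = 2.
  m_4 = 7*2 - 6 = 8, d_4 = (127 - 8^2)/7 = 63/7 = 9, a_4 = floor((11 + 8)/9) = 2.
  m_5 = 9*2 - 8 = 10, d_5 = (127 - 10^2)/9 = 27/9 = 3, a_5 = floor((11 + 10)/3) = 7.
  m_6 = 3*7 - 10 = 11, d_6 = (127 - 11^2)/3 = 6/3 = 2, a_6 = floor((11 + 11)/2) = 11.
  m_7 = 2*11 - 11 = 11, d_7 = (127 - 11^2)/2 = 6/2 = 3, a_7 = floor((11 + 11)/3) = 7.
  m_8 = 3*7 - 11 = 10, d_8 = (127 - 10^2)/3 = 27/3 = 9, a_8 = floor((11 + 10)/9) = 2.
  m_9 = 9*2 - 10 = 8, d_9 = (127 - 8^2)/9 = 63/9 = 7, a_9 = floor((11 + 8)/7) = 2.
  m_10 = 7*2 - 8 = 6, d_10 = (127 - 6^2)/7 = 91/7 = 13, a_10 = floor((11 + 6)/13) = 1.
  m_11 = 13*1 - 6 = 7, d_11 = (127 - 7^2)/13 = 78/13 = 6, a_11 = floor((11 + 7)/6) = 3.
  m_12 = 6*3 - 7 = 11, d_12 = (127 - 11^2)/6 = 6/6 = 1, a_12 = floor((11 + 11)/1) = 22.
  m_13 = 1*22 - 11 = 11, d_13 = (127 - 11^2)/1 = 6/1 = 6: (m_13, d_13) = (m_1, d_1) = (11, 6), so from here the quotients repeat a_1, ..., a_12; the period length is 12.
Hence the expansion of sqrt(127) is a_0 = 11 followed by the repeating block 3, 1, 2, 2, 7, 11, 7, 2, 2, 1, 3, 22 (period 12).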